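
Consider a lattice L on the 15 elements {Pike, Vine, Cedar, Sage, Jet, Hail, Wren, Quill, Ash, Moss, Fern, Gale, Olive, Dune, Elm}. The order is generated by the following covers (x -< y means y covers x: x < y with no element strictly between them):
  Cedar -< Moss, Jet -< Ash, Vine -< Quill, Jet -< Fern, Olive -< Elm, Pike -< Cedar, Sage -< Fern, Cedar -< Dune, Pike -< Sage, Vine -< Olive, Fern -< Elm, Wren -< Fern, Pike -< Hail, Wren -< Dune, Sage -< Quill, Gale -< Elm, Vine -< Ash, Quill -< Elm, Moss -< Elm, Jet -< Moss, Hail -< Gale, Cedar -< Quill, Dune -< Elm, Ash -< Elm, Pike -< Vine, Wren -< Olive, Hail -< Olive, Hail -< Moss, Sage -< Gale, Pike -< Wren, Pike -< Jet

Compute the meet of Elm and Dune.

Common lower bounds of {Elm, Dune}: Cedar, Dune, Pike, Wren.
The greatest among these is Dune.

Dune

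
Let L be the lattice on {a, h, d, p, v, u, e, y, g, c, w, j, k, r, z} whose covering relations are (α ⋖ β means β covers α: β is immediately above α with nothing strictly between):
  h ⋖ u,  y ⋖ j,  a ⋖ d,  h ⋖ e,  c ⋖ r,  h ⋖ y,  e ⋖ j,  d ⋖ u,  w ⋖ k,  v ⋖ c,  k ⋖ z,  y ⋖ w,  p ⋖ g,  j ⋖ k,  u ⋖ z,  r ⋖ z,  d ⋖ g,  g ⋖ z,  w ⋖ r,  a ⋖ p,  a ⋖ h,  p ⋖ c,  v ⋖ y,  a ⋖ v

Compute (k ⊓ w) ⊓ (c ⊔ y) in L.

k ∧ w = w
c ∨ y = r
w ∧ r = w

w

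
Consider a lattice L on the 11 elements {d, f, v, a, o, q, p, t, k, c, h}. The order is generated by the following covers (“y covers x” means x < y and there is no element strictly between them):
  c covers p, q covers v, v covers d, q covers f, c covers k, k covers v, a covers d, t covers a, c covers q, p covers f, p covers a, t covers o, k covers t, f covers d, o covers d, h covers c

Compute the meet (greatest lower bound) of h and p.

p

Common lower bounds of {h, p}: a, d, f, p.
The greatest among these is p.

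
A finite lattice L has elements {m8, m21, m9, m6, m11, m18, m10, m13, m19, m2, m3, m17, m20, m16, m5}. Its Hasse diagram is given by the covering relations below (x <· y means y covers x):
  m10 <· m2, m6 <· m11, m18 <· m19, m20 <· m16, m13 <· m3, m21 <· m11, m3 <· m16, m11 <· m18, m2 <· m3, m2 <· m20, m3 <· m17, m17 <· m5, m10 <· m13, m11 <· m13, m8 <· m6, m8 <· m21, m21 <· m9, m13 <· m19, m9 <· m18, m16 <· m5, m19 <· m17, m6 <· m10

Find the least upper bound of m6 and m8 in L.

Common upper bounds of {m6, m8}: m10, m11, m13, m16, m17, m18, m19, m2, m20, m3, m5, m6.
The least among these is m6.

m6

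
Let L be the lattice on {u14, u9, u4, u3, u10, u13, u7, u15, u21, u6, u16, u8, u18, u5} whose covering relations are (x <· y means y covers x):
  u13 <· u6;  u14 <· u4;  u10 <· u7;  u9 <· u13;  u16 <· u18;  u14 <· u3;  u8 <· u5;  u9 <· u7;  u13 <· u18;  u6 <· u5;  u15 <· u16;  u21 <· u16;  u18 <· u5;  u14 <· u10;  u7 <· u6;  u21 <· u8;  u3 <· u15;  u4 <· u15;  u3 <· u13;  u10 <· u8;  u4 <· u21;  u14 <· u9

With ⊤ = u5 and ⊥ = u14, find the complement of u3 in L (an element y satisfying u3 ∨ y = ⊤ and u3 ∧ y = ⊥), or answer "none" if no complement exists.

u8

Need y with u3 ∨ y = u5 and u3 ∧ y = u14.
Checking each element gives: u8.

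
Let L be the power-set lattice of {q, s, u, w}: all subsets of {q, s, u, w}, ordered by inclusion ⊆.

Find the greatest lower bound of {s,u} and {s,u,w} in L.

{s,u}

Under ⊆, meet is intersection: {s,u} ∩ {s,u,w} = {s,u}.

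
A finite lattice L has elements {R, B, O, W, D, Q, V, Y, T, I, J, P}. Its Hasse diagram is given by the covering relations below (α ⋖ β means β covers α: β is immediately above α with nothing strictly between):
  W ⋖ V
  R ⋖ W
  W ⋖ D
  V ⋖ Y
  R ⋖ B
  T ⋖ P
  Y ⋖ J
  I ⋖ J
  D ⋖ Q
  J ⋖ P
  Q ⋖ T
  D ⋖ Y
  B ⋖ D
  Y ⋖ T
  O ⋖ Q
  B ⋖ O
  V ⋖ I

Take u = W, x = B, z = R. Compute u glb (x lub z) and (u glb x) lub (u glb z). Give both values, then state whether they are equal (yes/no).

x lub z = B, so u glb (x lub z) = W glb B = R.
u glb x = R and u glb z = R, so (u glb x) lub (u glb z) = R lub R = R.
Equal: yes.

R; R; yes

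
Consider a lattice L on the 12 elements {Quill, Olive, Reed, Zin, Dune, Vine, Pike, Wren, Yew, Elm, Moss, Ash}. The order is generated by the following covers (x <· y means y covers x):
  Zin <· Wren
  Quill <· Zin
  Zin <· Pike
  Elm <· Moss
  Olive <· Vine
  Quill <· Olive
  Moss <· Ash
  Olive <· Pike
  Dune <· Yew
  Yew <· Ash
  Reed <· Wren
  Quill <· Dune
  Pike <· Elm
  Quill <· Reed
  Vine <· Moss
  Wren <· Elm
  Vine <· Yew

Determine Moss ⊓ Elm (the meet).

Common lower bounds of {Moss, Elm}: Elm, Olive, Pike, Quill, Reed, Wren, Zin.
The greatest among these is Elm.

Elm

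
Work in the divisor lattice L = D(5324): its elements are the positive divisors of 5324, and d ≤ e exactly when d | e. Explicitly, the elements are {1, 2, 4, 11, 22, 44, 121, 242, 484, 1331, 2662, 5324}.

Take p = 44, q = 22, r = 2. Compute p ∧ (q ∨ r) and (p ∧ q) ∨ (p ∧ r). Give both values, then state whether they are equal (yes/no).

22; 22; yes

q ∨ r = 22, so p ∧ (q ∨ r) = 44 ∧ 22 = 22.
p ∧ q = 22 and p ∧ r = 2, so (p ∧ q) ∨ (p ∧ r) = 22 ∨ 2 = 22.
Equal: yes.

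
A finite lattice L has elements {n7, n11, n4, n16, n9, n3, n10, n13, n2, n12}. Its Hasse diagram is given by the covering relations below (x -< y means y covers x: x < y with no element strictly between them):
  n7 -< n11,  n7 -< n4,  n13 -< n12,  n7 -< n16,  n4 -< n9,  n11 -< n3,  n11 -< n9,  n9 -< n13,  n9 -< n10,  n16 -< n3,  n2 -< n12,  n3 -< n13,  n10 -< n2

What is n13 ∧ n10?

n9

Common lower bounds of {n13, n10}: n11, n4, n7, n9.
The greatest among these is n9.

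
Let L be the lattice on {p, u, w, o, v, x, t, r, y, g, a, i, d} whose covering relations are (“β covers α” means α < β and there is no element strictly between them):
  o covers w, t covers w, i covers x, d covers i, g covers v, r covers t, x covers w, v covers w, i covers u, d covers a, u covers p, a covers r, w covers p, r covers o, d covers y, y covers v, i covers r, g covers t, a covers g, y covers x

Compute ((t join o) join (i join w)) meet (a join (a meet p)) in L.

r

t ∨ o = r
i ∨ w = i
r ∨ i = i
a ∧ p = p
a ∨ p = a
i ∧ a = r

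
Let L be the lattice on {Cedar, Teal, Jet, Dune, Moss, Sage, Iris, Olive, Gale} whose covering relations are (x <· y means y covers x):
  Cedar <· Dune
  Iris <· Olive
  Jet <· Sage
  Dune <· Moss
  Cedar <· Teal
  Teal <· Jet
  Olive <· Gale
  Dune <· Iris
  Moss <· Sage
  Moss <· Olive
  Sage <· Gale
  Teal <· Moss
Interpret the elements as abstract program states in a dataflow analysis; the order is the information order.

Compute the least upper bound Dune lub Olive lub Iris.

Common upper bounds of {Dune, Olive, Iris}: Gale, Olive.
The least among these is Olive.

Olive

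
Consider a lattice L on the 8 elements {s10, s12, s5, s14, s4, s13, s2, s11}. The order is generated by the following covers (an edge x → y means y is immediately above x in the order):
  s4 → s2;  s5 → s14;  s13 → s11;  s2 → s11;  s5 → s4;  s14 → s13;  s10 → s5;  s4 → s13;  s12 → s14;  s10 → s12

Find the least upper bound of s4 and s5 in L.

s4

Common upper bounds of {s4, s5}: s11, s13, s2, s4.
The least among these is s4.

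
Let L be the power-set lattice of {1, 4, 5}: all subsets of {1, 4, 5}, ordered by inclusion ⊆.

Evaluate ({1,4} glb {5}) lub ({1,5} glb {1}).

{1,4} ∧ {5} = ∅
{1,5} ∧ {1} = {1}
∅ ∨ {1} = {1}

{1}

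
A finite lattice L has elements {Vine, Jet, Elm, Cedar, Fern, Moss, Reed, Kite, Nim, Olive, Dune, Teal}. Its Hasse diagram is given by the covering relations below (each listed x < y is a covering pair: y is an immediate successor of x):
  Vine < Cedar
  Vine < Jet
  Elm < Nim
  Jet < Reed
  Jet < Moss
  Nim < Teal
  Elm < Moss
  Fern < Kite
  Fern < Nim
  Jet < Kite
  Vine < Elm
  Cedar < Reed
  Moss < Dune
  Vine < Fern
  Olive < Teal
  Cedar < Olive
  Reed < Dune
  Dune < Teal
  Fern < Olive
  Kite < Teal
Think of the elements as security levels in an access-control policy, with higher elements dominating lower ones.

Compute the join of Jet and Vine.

Common upper bounds of {Jet, Vine}: Dune, Jet, Kite, Moss, Reed, Teal.
The least among these is Jet.

Jet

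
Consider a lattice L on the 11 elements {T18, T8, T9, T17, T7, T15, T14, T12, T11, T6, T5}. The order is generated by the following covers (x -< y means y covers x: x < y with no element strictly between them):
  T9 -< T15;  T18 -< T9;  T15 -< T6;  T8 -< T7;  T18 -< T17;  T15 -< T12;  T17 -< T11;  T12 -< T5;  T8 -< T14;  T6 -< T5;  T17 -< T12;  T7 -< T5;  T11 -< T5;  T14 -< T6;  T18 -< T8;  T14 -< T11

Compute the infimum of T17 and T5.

Common lower bounds of {T17, T5}: T17, T18.
The greatest among these is T17.

T17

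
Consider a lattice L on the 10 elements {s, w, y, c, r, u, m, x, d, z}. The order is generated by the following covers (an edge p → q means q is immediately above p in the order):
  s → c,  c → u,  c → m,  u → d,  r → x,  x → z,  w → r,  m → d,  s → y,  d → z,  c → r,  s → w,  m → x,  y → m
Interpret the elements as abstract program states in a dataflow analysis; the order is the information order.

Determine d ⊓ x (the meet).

Common lower bounds of {d, x}: c, m, s, y.
The greatest among these is m.

m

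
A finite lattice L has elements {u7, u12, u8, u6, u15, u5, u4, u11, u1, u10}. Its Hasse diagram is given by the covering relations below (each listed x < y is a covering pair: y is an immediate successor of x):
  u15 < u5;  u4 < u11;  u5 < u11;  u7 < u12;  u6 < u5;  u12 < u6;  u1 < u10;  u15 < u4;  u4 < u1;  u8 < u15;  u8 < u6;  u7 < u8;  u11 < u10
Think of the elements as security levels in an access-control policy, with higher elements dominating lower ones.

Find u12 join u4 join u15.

u11

Common upper bounds of {u12, u4, u15}: u10, u11.
The least among these is u11.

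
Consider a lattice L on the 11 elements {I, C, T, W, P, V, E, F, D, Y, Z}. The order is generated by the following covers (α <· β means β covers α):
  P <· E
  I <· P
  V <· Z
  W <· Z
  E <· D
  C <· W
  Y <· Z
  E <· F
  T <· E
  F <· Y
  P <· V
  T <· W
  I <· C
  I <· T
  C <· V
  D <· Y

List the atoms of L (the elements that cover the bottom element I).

C, P, T

The atoms are exactly the elements that cover I: C, P, T.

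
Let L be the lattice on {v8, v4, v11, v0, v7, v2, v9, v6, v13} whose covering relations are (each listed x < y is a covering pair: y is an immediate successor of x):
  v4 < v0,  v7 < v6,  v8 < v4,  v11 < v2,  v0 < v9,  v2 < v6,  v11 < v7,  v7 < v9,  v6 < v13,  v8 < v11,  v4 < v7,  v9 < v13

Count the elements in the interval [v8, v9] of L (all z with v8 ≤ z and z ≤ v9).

The interval [v8, v9] = {v0, v11, v4, v7, v8, v9}, which has 6 elements.

6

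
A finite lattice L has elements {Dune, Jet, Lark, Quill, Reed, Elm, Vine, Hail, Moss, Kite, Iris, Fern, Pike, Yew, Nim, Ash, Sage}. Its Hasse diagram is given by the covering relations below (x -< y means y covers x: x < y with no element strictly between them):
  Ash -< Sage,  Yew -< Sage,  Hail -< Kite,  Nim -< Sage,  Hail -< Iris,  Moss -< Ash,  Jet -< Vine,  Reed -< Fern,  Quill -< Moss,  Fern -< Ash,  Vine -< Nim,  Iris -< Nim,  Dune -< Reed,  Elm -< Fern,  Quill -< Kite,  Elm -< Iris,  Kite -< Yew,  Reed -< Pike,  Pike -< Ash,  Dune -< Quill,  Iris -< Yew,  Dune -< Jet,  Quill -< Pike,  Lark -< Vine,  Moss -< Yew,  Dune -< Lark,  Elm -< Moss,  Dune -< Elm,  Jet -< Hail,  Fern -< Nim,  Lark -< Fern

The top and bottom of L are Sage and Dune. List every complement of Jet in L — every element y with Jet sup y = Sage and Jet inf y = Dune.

Ash, Pike

Need y with Jet ∨ y = Sage and Jet ∧ y = Dune.
Checking each element gives: Ash, Pike.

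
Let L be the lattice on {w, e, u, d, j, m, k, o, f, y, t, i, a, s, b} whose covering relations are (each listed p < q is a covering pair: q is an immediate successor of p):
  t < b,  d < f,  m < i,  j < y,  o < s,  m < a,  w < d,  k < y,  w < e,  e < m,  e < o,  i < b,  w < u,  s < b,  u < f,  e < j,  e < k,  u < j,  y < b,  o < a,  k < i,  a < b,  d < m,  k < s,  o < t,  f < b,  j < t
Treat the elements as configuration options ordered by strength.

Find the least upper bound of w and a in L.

a

Common upper bounds of {w, a}: a, b.
The least among these is a.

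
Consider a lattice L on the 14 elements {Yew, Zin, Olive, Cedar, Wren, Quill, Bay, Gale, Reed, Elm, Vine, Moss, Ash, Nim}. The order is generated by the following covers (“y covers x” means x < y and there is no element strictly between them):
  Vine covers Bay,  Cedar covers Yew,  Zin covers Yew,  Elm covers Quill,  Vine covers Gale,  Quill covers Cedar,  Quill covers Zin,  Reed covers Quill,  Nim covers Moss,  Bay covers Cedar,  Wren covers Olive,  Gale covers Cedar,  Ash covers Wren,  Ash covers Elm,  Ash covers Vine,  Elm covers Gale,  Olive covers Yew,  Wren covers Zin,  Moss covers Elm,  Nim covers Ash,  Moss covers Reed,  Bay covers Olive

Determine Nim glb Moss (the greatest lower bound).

Moss

Common lower bounds of {Nim, Moss}: Cedar, Elm, Gale, Moss, Quill, Reed, Yew, Zin.
The greatest among these is Moss.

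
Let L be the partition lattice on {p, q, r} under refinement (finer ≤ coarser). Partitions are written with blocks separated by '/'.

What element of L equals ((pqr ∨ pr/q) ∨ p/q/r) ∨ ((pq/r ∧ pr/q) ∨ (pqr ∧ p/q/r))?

pqr

pqr ∨ pr/q = pqr
pqr ∨ p/q/r = pqr
pq/r ∧ pr/q = p/q/r
pqr ∧ p/q/r = p/q/r
p/q/r ∨ p/q/r = p/q/r
pqr ∨ p/q/r = pqr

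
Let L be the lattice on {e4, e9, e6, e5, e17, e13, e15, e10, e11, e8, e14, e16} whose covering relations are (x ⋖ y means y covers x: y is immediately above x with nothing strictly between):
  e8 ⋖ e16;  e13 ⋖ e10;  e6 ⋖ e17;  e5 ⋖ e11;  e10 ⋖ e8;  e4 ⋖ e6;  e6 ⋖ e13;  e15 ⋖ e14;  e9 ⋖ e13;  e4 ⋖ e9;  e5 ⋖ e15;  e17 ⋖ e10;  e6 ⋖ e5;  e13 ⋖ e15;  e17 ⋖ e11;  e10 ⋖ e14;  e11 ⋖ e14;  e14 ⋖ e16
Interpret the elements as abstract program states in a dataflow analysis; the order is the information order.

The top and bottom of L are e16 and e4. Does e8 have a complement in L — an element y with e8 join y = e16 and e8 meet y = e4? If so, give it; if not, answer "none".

none

For every candidate y, either e8 ∨ y ≠ e16 or e8 ∧ y ≠ e4; no complement exists.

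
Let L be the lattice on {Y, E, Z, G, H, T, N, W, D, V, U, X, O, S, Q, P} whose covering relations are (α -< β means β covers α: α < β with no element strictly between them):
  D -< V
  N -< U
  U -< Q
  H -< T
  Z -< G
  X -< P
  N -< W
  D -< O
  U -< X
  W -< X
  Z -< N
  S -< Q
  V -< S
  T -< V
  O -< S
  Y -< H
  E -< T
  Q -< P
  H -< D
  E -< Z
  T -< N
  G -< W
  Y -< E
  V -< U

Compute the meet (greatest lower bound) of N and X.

N

Common lower bounds of {N, X}: E, H, N, T, Y, Z.
The greatest among these is N.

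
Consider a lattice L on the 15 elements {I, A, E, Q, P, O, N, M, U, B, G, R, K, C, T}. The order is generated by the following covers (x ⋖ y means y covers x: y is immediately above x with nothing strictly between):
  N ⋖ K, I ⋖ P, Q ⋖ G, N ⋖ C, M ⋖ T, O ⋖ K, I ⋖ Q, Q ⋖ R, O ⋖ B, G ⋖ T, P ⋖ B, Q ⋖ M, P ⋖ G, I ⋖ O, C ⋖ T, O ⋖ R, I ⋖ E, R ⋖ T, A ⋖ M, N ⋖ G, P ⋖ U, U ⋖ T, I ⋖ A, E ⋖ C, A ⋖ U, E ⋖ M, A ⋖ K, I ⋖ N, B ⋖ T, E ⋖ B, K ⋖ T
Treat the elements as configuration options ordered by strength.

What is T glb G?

Common lower bounds of {T, G}: G, I, N, P, Q.
The greatest among these is G.

G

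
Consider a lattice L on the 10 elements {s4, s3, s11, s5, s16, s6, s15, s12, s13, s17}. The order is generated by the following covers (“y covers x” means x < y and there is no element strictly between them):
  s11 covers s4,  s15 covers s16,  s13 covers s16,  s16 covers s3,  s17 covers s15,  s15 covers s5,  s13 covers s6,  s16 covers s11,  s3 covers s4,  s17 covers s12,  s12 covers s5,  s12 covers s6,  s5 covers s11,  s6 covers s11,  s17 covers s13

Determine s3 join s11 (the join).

s16

Common upper bounds of {s3, s11}: s13, s15, s16, s17.
The least among these is s16.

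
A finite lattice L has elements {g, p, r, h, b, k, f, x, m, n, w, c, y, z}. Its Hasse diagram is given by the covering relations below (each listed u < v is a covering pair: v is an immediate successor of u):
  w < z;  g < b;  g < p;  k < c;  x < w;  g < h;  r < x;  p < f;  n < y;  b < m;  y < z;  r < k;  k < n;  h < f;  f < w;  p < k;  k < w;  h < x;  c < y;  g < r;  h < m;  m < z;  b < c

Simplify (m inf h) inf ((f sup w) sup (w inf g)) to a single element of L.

h

m ∧ h = h
f ∨ w = w
w ∧ g = g
w ∨ g = w
h ∧ w = h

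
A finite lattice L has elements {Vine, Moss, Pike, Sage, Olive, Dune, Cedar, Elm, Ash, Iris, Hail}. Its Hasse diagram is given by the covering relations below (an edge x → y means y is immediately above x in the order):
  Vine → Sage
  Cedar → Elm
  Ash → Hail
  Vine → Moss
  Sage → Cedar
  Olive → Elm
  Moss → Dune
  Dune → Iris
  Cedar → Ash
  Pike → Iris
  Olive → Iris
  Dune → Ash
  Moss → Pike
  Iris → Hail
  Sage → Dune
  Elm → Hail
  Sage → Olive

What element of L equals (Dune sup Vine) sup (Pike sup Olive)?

Dune ∨ Vine = Dune
Pike ∨ Olive = Iris
Dune ∨ Iris = Iris

Iris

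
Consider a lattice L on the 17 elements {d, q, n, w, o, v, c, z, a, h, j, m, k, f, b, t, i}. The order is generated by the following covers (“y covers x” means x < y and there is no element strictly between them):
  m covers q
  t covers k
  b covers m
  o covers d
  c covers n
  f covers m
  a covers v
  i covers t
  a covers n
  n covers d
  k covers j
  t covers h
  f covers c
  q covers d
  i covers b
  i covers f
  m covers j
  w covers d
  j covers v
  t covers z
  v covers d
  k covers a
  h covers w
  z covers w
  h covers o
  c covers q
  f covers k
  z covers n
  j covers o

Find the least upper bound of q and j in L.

m

Common upper bounds of {q, j}: b, f, i, m.
The least among these is m.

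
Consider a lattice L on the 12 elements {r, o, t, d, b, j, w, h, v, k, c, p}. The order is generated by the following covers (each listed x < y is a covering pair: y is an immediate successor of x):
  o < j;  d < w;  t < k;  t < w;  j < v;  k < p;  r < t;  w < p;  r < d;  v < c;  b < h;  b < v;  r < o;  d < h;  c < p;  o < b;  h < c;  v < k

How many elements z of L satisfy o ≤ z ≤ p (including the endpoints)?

8

The interval [o, p] = {b, c, h, j, k, o, p, v}, which has 8 elements.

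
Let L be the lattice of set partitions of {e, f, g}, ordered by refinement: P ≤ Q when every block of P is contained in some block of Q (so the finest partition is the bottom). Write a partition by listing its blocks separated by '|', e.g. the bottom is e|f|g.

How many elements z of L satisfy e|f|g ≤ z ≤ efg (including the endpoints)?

5

The interval [e|f|g, efg] = {efg, ef|g, eg|f, e|fg, e|f|g}, which has 5 elements.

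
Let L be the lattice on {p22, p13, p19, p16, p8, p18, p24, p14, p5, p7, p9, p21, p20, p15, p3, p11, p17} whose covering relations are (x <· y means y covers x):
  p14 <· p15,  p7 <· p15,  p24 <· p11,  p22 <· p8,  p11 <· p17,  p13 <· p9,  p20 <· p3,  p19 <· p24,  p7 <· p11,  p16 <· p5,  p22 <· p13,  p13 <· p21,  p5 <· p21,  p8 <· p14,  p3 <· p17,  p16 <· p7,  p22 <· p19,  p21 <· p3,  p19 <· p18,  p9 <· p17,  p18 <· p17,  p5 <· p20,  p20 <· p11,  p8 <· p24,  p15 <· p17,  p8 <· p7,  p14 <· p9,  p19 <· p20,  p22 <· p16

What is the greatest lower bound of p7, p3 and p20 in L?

Common lower bounds of {p7, p3, p20}: p16, p22.
The greatest among these is p16.

p16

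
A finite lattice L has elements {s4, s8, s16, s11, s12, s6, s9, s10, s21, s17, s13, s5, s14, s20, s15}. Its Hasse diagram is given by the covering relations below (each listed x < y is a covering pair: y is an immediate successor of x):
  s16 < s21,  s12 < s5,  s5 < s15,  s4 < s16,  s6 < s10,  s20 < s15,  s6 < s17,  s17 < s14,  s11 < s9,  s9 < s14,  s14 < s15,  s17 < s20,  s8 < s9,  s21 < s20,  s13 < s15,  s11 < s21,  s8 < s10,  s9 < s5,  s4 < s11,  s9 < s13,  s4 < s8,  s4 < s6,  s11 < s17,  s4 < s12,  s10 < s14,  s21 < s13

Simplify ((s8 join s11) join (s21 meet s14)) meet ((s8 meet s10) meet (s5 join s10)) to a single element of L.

s8 ∨ s11 = s9
s21 ∧ s14 = s11
s9 ∨ s11 = s9
s8 ∧ s10 = s8
s5 ∨ s10 = s15
s8 ∧ s15 = s8
s9 ∧ s8 = s8

s8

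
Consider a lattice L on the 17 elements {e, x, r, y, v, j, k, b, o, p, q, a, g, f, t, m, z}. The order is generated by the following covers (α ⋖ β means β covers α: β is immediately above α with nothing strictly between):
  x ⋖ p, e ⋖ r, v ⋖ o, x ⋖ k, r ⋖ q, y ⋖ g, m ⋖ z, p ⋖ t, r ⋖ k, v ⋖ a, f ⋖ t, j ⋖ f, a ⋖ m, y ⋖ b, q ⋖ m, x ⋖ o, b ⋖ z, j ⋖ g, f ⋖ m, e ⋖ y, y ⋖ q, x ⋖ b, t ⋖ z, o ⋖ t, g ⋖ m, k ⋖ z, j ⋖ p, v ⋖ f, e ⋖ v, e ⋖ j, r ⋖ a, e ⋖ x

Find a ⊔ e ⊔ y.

m

Common upper bounds of {a, e, y}: m, z.
The least among these is m.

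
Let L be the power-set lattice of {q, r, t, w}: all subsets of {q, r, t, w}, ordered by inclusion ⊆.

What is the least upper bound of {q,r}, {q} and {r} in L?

Common upper bounds of {{q,r}, {q}, {r}}: {q,r,t,w}, {q,r,t}, {q,r,w}, {q,r}.
The least among these is {q,r}.

{q,r}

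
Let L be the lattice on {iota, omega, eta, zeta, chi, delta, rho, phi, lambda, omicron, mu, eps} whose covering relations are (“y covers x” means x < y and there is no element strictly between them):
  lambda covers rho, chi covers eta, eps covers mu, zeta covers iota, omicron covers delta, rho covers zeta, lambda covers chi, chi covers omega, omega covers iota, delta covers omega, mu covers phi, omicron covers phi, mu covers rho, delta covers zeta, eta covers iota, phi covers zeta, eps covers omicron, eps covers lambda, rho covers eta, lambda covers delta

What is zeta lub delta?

delta

Common upper bounds of {zeta, delta}: delta, eps, lambda, omicron.
The least among these is delta.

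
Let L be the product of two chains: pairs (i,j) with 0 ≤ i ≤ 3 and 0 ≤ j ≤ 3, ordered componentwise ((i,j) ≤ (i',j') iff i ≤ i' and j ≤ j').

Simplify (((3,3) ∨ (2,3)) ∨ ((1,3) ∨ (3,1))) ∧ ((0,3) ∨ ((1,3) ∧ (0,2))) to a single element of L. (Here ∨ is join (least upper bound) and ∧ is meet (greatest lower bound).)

(0,3)

(3,3) ∨ (2,3) = (3,3)
(1,3) ∨ (3,1) = (3,3)
(3,3) ∨ (3,3) = (3,3)
(1,3) ∧ (0,2) = (0,2)
(0,3) ∨ (0,2) = (0,3)
(3,3) ∧ (0,3) = (0,3)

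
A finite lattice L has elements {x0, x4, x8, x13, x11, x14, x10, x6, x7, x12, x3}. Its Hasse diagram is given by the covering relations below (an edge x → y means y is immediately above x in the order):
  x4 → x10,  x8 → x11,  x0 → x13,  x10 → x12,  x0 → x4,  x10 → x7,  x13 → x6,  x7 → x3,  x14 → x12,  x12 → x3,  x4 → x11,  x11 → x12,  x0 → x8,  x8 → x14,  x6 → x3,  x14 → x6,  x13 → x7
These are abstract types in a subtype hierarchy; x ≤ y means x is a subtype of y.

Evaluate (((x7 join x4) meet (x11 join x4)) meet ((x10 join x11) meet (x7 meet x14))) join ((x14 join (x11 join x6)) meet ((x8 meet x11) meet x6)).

x8

x7 ∨ x4 = x7
x11 ∨ x4 = x11
x7 ∧ x11 = x4
x10 ∨ x11 = x12
x7 ∧ x14 = x0
x12 ∧ x0 = x0
x4 ∧ x0 = x0
x11 ∨ x6 = x3
x14 ∨ x3 = x3
x8 ∧ x11 = x8
x8 ∧ x6 = x8
x3 ∧ x8 = x8
x0 ∨ x8 = x8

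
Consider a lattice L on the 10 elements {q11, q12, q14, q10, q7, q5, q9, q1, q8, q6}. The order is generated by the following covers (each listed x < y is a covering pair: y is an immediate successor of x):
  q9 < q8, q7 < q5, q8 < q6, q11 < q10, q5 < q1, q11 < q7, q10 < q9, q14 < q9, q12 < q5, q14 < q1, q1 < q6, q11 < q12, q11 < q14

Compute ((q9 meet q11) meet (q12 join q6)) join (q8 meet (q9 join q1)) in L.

q9 ∧ q11 = q11
q12 ∨ q6 = q6
q11 ∧ q6 = q11
q9 ∨ q1 = q6
q8 ∧ q6 = q8
q11 ∨ q8 = q8

q8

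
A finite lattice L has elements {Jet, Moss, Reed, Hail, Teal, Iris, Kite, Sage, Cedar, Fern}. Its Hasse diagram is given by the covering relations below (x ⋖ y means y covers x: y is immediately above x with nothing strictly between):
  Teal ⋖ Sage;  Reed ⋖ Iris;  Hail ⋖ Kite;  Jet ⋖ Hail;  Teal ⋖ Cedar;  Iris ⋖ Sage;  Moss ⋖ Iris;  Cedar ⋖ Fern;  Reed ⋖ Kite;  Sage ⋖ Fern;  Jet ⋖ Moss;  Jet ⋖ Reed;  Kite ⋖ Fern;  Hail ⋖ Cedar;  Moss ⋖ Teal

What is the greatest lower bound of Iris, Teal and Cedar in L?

Common lower bounds of {Iris, Teal, Cedar}: Jet, Moss.
The greatest among these is Moss.

Moss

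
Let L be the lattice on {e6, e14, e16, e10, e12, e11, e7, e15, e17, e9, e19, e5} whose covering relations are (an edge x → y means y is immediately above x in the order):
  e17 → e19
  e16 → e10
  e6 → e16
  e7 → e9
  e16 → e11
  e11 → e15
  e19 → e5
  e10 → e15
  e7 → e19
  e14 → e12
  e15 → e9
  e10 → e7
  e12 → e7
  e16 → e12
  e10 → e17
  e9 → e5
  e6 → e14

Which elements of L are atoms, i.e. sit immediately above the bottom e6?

The atoms are exactly the elements that cover e6: e14, e16.

e14, e16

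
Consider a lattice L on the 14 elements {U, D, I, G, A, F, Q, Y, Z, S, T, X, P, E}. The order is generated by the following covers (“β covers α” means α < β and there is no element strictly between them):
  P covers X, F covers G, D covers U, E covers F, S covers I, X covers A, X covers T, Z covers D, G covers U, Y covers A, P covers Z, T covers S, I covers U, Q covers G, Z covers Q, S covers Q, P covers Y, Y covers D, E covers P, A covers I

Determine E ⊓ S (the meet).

Common lower bounds of {E, S}: G, I, Q, S, U.
The greatest among these is S.

S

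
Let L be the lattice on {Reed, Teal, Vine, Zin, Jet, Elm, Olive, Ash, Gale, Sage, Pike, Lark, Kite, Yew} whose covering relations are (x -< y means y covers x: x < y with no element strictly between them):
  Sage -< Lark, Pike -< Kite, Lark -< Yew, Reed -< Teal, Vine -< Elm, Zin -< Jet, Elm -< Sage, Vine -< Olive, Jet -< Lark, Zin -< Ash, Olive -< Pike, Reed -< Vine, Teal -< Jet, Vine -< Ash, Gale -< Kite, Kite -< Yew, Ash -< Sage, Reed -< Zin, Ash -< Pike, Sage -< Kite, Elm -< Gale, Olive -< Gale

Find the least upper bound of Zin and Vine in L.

Ash

Common upper bounds of {Zin, Vine}: Ash, Kite, Lark, Pike, Sage, Yew.
The least among these is Ash.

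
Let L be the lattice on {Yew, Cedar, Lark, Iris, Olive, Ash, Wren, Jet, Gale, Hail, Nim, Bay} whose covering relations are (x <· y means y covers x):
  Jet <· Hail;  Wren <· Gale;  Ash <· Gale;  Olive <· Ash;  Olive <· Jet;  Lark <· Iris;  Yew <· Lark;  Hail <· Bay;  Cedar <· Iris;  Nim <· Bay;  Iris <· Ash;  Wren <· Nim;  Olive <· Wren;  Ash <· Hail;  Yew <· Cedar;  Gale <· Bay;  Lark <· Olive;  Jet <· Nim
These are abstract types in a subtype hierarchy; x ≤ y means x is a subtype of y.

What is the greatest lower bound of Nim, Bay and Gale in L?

Common lower bounds of {Nim, Bay, Gale}: Lark, Olive, Wren, Yew.
The greatest among these is Wren.

Wren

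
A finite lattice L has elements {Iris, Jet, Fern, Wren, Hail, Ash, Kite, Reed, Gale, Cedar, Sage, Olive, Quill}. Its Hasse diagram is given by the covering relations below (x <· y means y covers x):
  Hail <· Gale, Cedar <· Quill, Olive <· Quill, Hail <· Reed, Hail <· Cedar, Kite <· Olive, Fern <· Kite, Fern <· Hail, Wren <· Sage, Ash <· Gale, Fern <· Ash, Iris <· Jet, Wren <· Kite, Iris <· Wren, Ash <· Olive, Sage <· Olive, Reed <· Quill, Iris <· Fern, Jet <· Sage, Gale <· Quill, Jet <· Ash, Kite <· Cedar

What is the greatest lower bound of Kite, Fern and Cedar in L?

Common lower bounds of {Kite, Fern, Cedar}: Fern, Iris.
The greatest among these is Fern.

Fern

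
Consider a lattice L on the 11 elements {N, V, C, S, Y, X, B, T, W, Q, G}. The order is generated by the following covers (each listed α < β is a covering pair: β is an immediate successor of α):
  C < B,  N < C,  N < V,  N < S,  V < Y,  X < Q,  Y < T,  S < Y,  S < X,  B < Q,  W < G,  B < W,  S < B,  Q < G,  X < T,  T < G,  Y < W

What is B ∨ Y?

Common upper bounds of {B, Y}: G, W.
The least among these is W.

W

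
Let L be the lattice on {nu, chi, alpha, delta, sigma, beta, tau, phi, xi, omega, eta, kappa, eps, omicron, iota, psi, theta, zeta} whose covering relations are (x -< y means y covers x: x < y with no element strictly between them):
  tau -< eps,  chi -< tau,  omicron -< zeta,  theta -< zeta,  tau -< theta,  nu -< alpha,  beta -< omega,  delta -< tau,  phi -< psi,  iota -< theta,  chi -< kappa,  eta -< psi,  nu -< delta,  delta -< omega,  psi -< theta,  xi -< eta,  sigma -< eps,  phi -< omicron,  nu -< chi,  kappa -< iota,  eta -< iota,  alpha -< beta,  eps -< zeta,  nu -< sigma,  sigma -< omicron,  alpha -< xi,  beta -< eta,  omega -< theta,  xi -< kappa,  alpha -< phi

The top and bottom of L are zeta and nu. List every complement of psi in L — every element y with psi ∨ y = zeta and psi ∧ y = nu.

Need y with psi ∨ y = zeta and psi ∧ y = nu.
Checking each element gives: eps, sigma.

eps, sigma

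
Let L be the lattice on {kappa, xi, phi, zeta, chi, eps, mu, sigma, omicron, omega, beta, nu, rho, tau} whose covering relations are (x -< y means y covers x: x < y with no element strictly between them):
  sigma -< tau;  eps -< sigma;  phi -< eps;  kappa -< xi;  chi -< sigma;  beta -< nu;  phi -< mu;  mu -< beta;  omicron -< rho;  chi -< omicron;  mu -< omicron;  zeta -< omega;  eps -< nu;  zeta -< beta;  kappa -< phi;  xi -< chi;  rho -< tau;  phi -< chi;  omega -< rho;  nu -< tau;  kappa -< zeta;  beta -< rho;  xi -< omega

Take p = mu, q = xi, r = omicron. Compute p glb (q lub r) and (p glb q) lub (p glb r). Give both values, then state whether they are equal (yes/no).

mu; mu; yes

q lub r = omicron, so p glb (q lub r) = mu glb omicron = mu.
p glb q = kappa and p glb r = mu, so (p glb q) lub (p glb r) = kappa lub mu = mu.
Equal: yes.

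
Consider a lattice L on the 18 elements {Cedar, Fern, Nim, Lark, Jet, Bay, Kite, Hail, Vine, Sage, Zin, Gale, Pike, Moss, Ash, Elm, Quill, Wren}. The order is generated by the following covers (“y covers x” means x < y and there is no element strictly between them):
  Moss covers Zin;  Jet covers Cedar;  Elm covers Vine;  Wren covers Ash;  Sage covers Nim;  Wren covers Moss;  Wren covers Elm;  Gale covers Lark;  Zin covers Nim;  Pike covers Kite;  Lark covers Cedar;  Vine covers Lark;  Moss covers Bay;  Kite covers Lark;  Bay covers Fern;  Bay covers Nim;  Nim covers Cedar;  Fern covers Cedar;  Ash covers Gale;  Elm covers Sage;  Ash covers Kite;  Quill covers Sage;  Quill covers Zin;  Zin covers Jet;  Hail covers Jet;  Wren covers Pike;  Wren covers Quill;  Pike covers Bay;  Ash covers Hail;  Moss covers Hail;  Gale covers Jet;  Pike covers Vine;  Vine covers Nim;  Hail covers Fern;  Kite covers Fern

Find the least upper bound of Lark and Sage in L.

Common upper bounds of {Lark, Sage}: Elm, Wren.
The least among these is Elm.

Elm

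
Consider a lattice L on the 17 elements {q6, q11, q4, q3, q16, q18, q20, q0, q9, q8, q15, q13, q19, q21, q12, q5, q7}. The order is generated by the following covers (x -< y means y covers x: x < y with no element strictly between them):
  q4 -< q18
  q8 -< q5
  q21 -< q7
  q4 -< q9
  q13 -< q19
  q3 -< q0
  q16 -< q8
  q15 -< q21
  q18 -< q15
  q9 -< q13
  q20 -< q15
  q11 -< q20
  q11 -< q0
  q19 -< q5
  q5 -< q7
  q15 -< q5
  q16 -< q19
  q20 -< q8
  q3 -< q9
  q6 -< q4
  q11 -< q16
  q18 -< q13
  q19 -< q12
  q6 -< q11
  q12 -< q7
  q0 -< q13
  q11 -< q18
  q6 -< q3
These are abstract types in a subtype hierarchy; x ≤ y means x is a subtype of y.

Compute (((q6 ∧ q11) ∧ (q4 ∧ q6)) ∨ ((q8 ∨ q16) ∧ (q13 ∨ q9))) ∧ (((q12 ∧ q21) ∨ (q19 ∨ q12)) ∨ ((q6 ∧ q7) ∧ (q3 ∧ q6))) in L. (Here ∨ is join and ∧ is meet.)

q6 ∧ q11 = q6
q4 ∧ q6 = q6
q6 ∧ q6 = q6
q8 ∨ q16 = q8
q13 ∨ q9 = q13
q8 ∧ q13 = q11
q6 ∨ q11 = q11
q12 ∧ q21 = q18
q19 ∨ q12 = q12
q18 ∨ q12 = q12
q6 ∧ q7 = q6
q3 ∧ q6 = q6
q6 ∧ q6 = q6
q12 ∨ q6 = q12
q11 ∧ q12 = q11

q11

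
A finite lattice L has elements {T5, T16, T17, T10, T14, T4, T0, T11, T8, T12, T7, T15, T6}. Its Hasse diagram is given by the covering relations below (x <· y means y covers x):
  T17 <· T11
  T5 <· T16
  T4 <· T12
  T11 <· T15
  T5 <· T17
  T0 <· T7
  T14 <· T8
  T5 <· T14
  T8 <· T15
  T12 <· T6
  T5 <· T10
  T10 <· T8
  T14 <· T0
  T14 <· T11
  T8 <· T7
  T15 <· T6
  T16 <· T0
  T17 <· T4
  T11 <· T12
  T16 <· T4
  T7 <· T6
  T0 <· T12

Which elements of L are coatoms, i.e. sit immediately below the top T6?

T12, T15, T7

The coatoms are exactly the elements covered by T6: T12, T15, T7.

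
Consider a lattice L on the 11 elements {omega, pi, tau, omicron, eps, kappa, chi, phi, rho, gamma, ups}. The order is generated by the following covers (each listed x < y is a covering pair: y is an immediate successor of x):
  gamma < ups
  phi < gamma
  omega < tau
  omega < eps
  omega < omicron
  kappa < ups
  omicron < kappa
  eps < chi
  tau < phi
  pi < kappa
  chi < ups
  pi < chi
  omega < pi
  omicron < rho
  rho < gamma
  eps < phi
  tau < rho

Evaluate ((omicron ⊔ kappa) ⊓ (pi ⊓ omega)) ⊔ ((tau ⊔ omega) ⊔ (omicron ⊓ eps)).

omicron ∨ kappa = kappa
pi ∧ omega = omega
kappa ∧ omega = omega
tau ∨ omega = tau
omicron ∧ eps = omega
tau ∨ omega = tau
omega ∨ tau = tau

tau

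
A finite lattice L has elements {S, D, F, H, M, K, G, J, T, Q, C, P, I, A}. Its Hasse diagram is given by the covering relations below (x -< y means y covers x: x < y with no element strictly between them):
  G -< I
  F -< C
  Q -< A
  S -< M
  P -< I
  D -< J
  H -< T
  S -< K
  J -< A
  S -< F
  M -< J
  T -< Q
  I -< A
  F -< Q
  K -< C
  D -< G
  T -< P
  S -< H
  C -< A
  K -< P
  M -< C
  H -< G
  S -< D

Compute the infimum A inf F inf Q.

F

Common lower bounds of {A, F, Q}: F, S.
The greatest among these is F.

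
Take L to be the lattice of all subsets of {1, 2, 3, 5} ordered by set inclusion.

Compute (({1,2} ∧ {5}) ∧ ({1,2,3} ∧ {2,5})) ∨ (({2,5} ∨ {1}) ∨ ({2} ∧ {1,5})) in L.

{1,2,5}

{1,2} ∧ {5} = ∅
{1,2,3} ∧ {2,5} = {2}
∅ ∧ {2} = ∅
{2,5} ∨ {1} = {1,2,5}
{2} ∧ {1,5} = ∅
{1,2,5} ∨ ∅ = {1,2,5}
∅ ∨ {1,2,5} = {1,2,5}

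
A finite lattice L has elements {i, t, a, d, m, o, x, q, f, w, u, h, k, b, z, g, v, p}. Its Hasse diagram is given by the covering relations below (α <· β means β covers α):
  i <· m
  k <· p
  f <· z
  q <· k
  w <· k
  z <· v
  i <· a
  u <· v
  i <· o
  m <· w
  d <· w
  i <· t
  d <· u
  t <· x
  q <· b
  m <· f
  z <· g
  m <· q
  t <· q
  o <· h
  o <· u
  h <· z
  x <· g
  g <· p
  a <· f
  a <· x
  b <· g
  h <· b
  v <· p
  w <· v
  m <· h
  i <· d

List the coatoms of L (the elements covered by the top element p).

The coatoms are exactly the elements covered by p: g, k, v.

g, k, v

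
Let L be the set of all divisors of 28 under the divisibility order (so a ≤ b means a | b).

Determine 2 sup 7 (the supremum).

Common upper bounds of {2, 7}: 14, 28.
The least among these is 14.

14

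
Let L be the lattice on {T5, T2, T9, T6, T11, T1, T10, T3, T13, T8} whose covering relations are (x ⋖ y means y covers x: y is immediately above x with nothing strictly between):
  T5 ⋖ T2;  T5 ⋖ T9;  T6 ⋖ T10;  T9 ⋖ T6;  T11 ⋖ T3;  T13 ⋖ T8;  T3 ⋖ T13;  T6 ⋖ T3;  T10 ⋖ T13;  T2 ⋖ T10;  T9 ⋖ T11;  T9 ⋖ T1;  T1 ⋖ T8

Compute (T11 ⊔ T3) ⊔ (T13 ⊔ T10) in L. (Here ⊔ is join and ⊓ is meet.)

T11 ∨ T3 = T3
T13 ∨ T10 = T13
T3 ∨ T13 = T13

T13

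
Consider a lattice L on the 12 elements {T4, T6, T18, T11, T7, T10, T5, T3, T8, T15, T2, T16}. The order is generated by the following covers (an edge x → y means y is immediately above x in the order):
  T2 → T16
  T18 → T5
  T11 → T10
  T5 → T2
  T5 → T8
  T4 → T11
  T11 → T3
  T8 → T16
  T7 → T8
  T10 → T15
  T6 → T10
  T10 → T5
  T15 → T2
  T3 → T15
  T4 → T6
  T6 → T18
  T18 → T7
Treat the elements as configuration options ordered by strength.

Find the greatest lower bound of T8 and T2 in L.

T5

Common lower bounds of {T8, T2}: T10, T11, T18, T4, T5, T6.
The greatest among these is T5.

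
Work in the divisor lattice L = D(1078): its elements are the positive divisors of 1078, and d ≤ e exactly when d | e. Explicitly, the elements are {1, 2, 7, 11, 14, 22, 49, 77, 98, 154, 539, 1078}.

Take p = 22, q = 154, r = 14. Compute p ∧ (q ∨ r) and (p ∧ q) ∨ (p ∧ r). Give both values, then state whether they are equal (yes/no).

q ∨ r = 154, so p ∧ (q ∨ r) = 22 ∧ 154 = 22.
p ∧ q = 22 and p ∧ r = 2, so (p ∧ q) ∨ (p ∧ r) = 22 ∨ 2 = 22.
Equal: yes.

22; 22; yes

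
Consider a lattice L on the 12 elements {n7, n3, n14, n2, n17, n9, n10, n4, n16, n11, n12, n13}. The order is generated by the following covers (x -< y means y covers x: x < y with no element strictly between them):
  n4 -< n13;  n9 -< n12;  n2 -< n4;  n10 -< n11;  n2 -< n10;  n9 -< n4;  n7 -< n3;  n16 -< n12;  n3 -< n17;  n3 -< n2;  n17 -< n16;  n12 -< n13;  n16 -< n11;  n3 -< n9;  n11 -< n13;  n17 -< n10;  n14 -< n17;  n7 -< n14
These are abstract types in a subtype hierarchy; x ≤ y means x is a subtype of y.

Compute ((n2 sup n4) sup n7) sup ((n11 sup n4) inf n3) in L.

n2 ∨ n4 = n4
n4 ∨ n7 = n4
n11 ∨ n4 = n13
n13 ∧ n3 = n3
n4 ∨ n3 = n4

n4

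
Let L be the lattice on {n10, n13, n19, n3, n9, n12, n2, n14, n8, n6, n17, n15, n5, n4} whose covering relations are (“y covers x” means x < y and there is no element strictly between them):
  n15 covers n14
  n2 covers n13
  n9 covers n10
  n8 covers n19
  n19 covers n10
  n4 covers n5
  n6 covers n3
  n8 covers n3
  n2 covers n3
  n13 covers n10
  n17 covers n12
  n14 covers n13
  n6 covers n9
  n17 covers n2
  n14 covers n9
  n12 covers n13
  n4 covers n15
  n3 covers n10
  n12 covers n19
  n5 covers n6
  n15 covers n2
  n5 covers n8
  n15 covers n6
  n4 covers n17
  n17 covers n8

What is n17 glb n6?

n3

Common lower bounds of {n17, n6}: n10, n3.
The greatest among these is n3.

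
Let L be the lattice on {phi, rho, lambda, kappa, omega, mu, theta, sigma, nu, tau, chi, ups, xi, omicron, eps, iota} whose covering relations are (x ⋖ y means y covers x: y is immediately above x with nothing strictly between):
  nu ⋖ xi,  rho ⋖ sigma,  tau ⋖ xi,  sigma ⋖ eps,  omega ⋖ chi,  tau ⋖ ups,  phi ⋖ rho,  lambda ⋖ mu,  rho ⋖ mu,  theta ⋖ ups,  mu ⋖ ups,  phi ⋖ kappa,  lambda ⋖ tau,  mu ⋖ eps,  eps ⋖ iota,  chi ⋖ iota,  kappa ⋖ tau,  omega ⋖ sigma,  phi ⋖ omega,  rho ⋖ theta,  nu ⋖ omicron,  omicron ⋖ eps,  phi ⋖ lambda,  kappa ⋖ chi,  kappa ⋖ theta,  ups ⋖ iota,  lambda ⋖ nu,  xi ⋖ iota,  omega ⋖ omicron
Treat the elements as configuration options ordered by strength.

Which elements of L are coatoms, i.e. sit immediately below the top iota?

The coatoms are exactly the elements covered by iota: chi, eps, ups, xi.

chi, eps, ups, xi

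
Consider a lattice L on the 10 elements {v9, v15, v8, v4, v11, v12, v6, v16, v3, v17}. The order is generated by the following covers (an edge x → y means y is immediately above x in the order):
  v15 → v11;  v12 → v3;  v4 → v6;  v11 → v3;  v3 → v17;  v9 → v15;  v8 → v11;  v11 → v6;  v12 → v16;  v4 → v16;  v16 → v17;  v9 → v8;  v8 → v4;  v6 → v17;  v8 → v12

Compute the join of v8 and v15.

Common upper bounds of {v8, v15}: v11, v17, v3, v6.
The least among these is v11.

v11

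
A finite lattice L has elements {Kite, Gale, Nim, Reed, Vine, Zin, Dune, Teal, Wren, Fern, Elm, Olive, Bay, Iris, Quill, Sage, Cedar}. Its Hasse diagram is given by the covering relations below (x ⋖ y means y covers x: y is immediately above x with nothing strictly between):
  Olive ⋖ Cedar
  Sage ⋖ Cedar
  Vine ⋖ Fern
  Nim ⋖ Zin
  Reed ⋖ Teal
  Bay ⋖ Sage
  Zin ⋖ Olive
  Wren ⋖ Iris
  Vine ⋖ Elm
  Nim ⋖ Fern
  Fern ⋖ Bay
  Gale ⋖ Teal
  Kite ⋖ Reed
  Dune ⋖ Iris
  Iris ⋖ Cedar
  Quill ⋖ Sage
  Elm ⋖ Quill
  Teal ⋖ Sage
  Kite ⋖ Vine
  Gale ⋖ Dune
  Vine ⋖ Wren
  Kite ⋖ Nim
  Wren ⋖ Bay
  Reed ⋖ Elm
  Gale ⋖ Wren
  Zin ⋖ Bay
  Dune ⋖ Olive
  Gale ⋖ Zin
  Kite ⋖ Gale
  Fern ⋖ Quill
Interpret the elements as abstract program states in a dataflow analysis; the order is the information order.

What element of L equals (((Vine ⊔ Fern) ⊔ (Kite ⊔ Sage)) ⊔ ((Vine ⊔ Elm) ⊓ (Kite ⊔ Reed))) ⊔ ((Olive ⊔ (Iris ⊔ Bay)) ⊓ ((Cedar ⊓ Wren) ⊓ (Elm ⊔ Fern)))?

Sage

Vine ∨ Fern = Fern
Kite ∨ Sage = Sage
Fern ∨ Sage = Sage
Vine ∨ Elm = Elm
Kite ∨ Reed = Reed
Elm ∧ Reed = Reed
Sage ∨ Reed = Sage
Iris ∨ Bay = Cedar
Olive ∨ Cedar = Cedar
Cedar ∧ Wren = Wren
Elm ∨ Fern = Quill
Wren ∧ Quill = Vine
Cedar ∧ Vine = Vine
Sage ∨ Vine = Sage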